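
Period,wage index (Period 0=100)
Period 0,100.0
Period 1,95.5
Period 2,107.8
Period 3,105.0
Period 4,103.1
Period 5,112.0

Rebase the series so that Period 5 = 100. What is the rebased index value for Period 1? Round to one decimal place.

85.3

Rebased(Period 1) = 95.5 / 112.0 × 100 = 85.2679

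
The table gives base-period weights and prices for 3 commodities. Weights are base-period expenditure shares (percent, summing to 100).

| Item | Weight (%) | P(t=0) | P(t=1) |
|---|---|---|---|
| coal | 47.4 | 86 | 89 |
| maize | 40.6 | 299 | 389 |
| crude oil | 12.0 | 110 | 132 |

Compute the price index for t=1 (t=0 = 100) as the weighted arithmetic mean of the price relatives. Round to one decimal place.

116.3

coal: 47.4 × (89/86) = 47.4 × 1.034884 = 49.0535
maize: 40.6 × (389/299) = 40.6 × 1.301003 = 52.8207
crude oil: 12.0 × (132/110) = 12.0 × 1.200000 = 14.4000
Index = Σ wᵢ·(p₁ᵢ/p₀ᵢ) = 49.0535 + 52.8207 + 14.4000 = 116.2742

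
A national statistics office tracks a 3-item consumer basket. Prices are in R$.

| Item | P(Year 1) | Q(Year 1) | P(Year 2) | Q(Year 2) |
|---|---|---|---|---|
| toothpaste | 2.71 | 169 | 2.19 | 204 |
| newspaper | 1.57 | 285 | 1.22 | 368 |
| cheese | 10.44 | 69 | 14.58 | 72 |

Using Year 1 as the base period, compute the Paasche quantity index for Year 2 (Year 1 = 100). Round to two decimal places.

112.86

Paasche quantity index uses current-period prices as weights.
ΣP(Year 2)·Q(Year 2) = 2.19×204 + 1.22×368 + 14.58×72 = 446.76 + 448.96 + 1049.76 = 1945.48
ΣP(Year 2)·Q(Year 1) = 2.19×169 + 1.22×285 + 14.58×69 = 370.11 + 347.7 + 1006.02 = 1723.83
Index = 1945.48 / 1723.83 × 100 = 112.8580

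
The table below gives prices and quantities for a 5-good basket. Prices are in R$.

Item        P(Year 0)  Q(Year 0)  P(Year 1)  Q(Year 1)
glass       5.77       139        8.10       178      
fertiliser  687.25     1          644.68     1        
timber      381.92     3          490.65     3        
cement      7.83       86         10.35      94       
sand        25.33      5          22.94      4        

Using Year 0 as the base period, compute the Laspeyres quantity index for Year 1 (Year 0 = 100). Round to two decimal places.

Laspeyres quantity index uses base-period prices as weights.
ΣP(Year 0)·Q(Year 1) = 5.77×178 + 687.25×1 + 381.92×3 + 7.83×94 + 25.33×4 = 1027.06 + 687.25 + 1145.76 + 736.02 + 101.32 = 3697.41
ΣP(Year 0)·Q(Year 0) = 5.77×139 + 687.25×1 + 381.92×3 + 7.83×86 + 25.33×5 = 802.03 + 687.25 + 1145.76 + 673.38 + 126.65 = 3435.07
Index = 3697.41 / 3435.07 × 100 = 107.6371

107.64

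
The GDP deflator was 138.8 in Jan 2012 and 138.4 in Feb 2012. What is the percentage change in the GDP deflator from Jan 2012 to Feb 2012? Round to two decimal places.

Change = (138.4 − 138.8) / 138.8 × 100
       = -0.4 / 138.8 × 100 = -0.2882%

-0.29%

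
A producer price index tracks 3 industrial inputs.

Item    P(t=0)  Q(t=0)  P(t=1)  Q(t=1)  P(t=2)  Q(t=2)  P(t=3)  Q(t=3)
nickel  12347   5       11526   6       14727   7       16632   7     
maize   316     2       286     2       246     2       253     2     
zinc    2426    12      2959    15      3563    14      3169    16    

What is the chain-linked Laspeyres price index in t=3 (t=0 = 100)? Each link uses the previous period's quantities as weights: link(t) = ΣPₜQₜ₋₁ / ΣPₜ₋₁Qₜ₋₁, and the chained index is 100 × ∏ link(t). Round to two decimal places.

Link t=0→t=1:
ΣP(t=1)Q(t=0) = 11526×5 + 286×2 + 2959×12 = 57630 + 572 + 35508 = 93710
ΣP(t=0)Q(t=0) = 12347×5 + 316×2 + 2426×12 = 61735 + 632 + 29112 = 91479
link = 93710/91479 = 1.024388
Link t=1→t=2:
ΣP(t=2)Q(t=1) = 14727×6 + 246×2 + 3563×15 = 88362 + 492 + 53445 = 142299
ΣP(t=1)Q(t=1) = 11526×6 + 286×2 + 2959×15 = 69156 + 572 + 44385 = 114113
link = 142299/114113 = 1.247001
Link t=2→t=3:
ΣP(t=3)Q(t=2) = 16632×7 + 253×2 + 3169×14 = 116424 + 506 + 44366 = 161296
ΣP(t=2)Q(t=2) = 14727×7 + 246×2 + 3563×14 = 103089 + 492 + 49882 = 153463
link = 161296/153463 = 1.051042
Chained index = 100 × 1.024388 × 1.247001 × 1.051042 = 134.2614

134.26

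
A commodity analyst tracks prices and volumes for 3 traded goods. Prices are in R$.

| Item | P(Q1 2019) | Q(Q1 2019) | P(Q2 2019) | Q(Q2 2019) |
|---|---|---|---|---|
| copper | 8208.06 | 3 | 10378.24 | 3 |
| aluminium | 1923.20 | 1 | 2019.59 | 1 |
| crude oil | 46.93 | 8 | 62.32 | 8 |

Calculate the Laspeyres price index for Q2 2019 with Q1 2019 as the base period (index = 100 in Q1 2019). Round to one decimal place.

Laspeyres price index uses base-period quantities as weights.
ΣP(Q2 2019)·Q(Q1 2019) = 10378.24×3 + 2019.59×1 + 62.32×8 = 31134.72 + 2019.59 + 498.56 = 33652.87
ΣP(Q1 2019)·Q(Q1 2019) = 8208.06×3 + 1923.20×1 + 46.93×8 = 24624.18 + 1923.2 + 375.44 = 26922.82
Index = 33652.87 / 26922.82 × 100 = 124.9976

125.0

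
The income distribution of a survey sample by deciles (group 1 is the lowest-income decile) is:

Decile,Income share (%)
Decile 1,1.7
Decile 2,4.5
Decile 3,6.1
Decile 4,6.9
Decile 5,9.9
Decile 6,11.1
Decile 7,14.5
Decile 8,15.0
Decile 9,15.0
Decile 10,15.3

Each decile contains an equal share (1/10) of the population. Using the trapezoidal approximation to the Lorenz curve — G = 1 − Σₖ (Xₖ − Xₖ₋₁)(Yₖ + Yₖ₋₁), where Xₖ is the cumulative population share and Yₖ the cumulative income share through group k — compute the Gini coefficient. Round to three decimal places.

Cumulative income shares Yₖ: 0.0170, 0.0620, 0.1230, 0.1920, 0.2910, 0.4020, 0.5470, 0.6970, 0.8470, 1.0000
Σ (Xₖ−Xₖ₋₁)(Yₖ+Yₖ₋₁) = (1/10)(0.0170+0.0000) + (1/10)(0.0620+0.0170) + (1/10)(0.1230+0.0620) + (1/10)(0.1920+0.1230) + (1/10)(0.2910+0.1920) + (1/10)(0.4020+0.2910) + (1/10)(0.5470+0.4020) + (1/10)(0.6970+0.5470) + (1/10)(0.8470+0.6970) + (1/10)(1.0000+0.8470)
  = 0.0017 + 0.0079 + 0.0185 + 0.0315 + 0.0483 + 0.0693 + 0.0949 + 0.1244 + 0.1544 + 0.1847 = 0.7356
G = 1 − 0.7356 = 0.2644

0.264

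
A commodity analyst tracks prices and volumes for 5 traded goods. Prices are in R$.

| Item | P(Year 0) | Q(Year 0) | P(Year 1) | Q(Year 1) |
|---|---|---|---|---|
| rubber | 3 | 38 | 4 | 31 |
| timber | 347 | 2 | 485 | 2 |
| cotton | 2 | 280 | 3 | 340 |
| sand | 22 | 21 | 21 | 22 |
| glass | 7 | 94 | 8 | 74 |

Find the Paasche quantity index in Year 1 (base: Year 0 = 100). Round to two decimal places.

100.41

Paasche quantity index uses current-period prices as weights.
ΣP(Year 1)·Q(Year 1) = 4×31 + 485×2 + 3×340 + 21×22 + 8×74 = 124 + 970 + 1020 + 462 + 592 = 3168
ΣP(Year 1)·Q(Year 0) = 4×38 + 485×2 + 3×280 + 21×21 + 8×94 = 152 + 970 + 840 + 441 + 752 = 3155
Index = 3168 / 3155 × 100 = 100.4120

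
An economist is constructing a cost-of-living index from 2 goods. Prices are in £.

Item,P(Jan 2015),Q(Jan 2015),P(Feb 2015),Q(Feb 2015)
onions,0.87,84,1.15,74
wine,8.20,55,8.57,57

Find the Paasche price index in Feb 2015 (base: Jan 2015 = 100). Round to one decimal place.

Paasche price index uses current-period quantities as weights.
ΣP(Feb 2015)·Q(Feb 2015) = 1.15×74 + 8.57×57 = 85.1 + 488.49 = 573.59
ΣP(Jan 2015)·Q(Feb 2015) = 0.87×74 + 8.20×57 = 64.38 + 467.4 = 531.78
Index = 573.59 / 531.78 × 100 = 107.8623

107.9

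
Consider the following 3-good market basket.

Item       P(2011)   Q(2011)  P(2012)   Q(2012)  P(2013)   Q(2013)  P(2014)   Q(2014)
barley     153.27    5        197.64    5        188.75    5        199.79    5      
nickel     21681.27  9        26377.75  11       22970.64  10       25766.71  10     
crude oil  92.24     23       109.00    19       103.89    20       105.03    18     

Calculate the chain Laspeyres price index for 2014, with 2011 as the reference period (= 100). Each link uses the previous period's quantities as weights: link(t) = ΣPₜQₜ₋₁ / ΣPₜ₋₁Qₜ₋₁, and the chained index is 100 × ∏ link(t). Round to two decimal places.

118.82

Link 2011→2012:
ΣP(2012)Q(2011) = 197.64×5 + 26377.75×9 + 109.00×23 = 988.2 + 237399.75 + 2507 = 240894.95
ΣP(2011)Q(2011) = 153.27×5 + 21681.27×9 + 92.24×23 = 766.35 + 195131.43 + 2121.52 = 198019.3
link = 240894.95/198019.3 = 1.216523
Link 2012→2013:
ΣP(2013)Q(2012) = 188.75×5 + 22970.64×11 + 103.89×19 = 943.75 + 252677.04 + 1973.91 = 255594.7
ΣP(2012)Q(2012) = 197.64×5 + 26377.75×11 + 109.00×19 = 988.2 + 290155.25 + 2071 = 293214.45
link = 255594.7/293214.45 = 0.871699
Link 2013→2014:
ΣP(2014)Q(2013) = 199.79×5 + 25766.71×10 + 105.03×20 = 998.95 + 257667.1 + 2100.6 = 260766.65
ΣP(2013)Q(2013) = 188.75×5 + 22970.64×10 + 103.89×20 = 943.75 + 229706.4 + 2077.8 = 232727.95
link = 260766.65/232727.95 = 1.120478
Chained index = 100 × 1.216523 × 0.871699 × 1.120478 = 118.8202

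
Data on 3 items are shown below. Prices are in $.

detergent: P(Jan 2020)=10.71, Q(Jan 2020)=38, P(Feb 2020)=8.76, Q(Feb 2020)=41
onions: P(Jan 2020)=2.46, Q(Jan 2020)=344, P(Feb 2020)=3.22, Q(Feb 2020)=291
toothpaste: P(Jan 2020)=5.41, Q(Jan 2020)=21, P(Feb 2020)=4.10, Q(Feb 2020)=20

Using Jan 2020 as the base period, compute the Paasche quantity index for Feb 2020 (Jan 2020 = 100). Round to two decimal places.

90.27

Paasche quantity index uses current-period prices as weights.
ΣP(Feb 2020)·Q(Feb 2020) = 8.76×41 + 3.22×291 + 4.10×20 = 359.16 + 937.02 + 82 = 1378.18
ΣP(Feb 2020)·Q(Jan 2020) = 8.76×38 + 3.22×344 + 4.10×21 = 332.88 + 1107.68 + 86.1 = 1526.66
Index = 1378.18 / 1526.66 × 100 = 90.2742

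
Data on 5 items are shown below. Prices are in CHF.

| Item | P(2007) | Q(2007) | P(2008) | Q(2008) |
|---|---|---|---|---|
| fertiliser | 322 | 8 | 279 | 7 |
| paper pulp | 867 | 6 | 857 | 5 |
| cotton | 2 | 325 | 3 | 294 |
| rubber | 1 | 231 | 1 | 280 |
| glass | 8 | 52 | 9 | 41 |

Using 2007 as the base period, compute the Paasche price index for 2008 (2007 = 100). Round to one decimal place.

99.8

Paasche price index uses current-period quantities as weights.
ΣP(2008)·Q(2008) = 279×7 + 857×5 + 3×294 + 1×280 + 9×41 = 1953 + 4285 + 882 + 280 + 369 = 7769
ΣP(2007)·Q(2008) = 322×7 + 867×5 + 2×294 + 1×280 + 8×41 = 2254 + 4335 + 588 + 280 + 328 = 7785
Index = 7769 / 7785 × 100 = 99.7945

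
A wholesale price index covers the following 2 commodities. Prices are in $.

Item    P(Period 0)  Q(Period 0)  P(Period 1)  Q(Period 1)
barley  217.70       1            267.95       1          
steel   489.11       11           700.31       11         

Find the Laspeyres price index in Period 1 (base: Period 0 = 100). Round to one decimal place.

Laspeyres price index uses base-period quantities as weights.
ΣP(Period 1)·Q(Period 0) = 267.95×1 + 700.31×11 = 267.95 + 7703.41 = 7971.36
ΣP(Period 0)·Q(Period 0) = 217.70×1 + 489.11×11 = 217.7 + 5380.21 = 5597.91
Index = 7971.36 / 5597.91 × 100 = 142.3989

142.4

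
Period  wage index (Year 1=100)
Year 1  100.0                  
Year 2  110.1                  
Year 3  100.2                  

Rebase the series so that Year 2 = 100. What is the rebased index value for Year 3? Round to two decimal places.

91.01

Rebased(Year 3) = 100.2 / 110.1 × 100 = 91.0082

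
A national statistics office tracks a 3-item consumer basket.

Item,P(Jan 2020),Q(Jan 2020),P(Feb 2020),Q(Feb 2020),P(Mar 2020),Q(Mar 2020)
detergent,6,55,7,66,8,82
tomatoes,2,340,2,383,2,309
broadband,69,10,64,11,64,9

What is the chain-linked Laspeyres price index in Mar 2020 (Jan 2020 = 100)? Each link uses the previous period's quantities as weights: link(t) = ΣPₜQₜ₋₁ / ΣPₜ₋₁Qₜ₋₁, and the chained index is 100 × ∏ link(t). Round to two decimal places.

103.72

Link Jan 2020→Feb 2020:
ΣP(Feb 2020)Q(Jan 2020) = 7×55 + 2×340 + 64×10 = 385 + 680 + 640 = 1705
ΣP(Jan 2020)Q(Jan 2020) = 6×55 + 2×340 + 69×10 = 330 + 680 + 690 = 1700
link = 1705/1700 = 1.002941
Link Feb 2020→Mar 2020:
ΣP(Mar 2020)Q(Feb 2020) = 8×66 + 2×383 + 64×11 = 528 + 766 + 704 = 1998
ΣP(Feb 2020)Q(Feb 2020) = 7×66 + 2×383 + 64×11 = 462 + 766 + 704 = 1932
link = 1998/1932 = 1.034161
Chained index = 100 × 1.002941 × 1.034161 = 103.7203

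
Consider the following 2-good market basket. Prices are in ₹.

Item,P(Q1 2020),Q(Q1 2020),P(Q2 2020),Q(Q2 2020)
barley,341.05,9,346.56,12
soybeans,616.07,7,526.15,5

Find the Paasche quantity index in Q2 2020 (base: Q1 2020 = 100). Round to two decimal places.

Paasche quantity index uses current-period prices as weights.
ΣP(Q2 2020)·Q(Q2 2020) = 346.56×12 + 526.15×5 = 4158.72 + 2630.75 = 6789.47
ΣP(Q2 2020)·Q(Q1 2020) = 346.56×9 + 526.15×7 = 3119.04 + 3683.05 = 6802.09
Index = 6789.47 / 6802.09 × 100 = 99.8145

99.81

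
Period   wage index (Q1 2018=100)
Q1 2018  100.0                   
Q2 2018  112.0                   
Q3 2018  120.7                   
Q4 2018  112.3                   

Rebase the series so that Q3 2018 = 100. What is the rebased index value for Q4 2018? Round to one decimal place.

93.0

Rebased(Q4 2018) = 112.3 / 120.7 × 100 = 93.0406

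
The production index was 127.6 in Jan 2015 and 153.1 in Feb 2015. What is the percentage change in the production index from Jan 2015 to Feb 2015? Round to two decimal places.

Change = (153.1 − 127.6) / 127.6 × 100
       = 25.5 / 127.6 × 100 = 19.9843%

19.98%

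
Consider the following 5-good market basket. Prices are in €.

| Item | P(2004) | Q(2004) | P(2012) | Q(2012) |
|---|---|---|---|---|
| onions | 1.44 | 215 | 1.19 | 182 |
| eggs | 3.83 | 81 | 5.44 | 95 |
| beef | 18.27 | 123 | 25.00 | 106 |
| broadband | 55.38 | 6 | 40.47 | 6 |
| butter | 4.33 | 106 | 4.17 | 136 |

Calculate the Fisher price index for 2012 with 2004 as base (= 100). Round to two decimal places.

121.09

Laspeyres component (base-period weights):
ΣP(2012)Q(2004) = 1.19×215 + 5.44×81 + 25.00×123 + 40.47×6 + 4.17×106 = 255.85 + 440.64 + 3075 + 242.82 + 442.02 = 4456.33
ΣP(2004)Q(2004) = 1.44×215 + 3.83×81 + 18.27×123 + 55.38×6 + 4.33×106 = 309.6 + 310.23 + 2247.21 + 332.28 + 458.98 = 3658.3
L = 4456.33 / 3658.3 × 100 = 121.8142
Paasche component (current-period weights):
ΣP(2012)Q(2012) = 1.19×182 + 5.44×95 + 25.00×106 + 40.47×6 + 4.17×136 = 216.58 + 516.8 + 2650 + 242.82 + 567.12 = 4193.32
ΣP(2004)Q(2012) = 1.44×182 + 3.83×95 + 18.27×106 + 55.38×6 + 4.33×136 = 262.08 + 363.85 + 1936.62 + 332.28 + 588.88 = 3483.71
P = 4193.32 / 3483.71 × 100 = 120.3694
Fisher = √(L × P) = √(121.8142 × 120.3694) = 121.0896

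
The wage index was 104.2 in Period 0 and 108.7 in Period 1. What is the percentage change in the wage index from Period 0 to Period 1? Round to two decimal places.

4.32%

Change = (108.7 − 104.2) / 104.2 × 100
       = 4.5 / 104.2 × 100 = 4.3186%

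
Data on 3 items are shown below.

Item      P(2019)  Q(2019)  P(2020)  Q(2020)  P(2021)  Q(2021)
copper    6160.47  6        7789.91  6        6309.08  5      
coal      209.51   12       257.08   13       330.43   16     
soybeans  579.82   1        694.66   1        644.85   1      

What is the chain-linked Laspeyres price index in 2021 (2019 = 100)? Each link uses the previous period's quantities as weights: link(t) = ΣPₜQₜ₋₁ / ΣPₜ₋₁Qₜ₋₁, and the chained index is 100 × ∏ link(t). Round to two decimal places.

Link 2019→2020:
ΣP(2020)Q(2019) = 7789.91×6 + 257.08×12 + 694.66×1 = 46739.46 + 3084.96 + 694.66 = 50519.08
ΣP(2019)Q(2019) = 6160.47×6 + 209.51×12 + 579.82×1 = 36962.82 + 2514.12 + 579.82 = 40056.76
link = 50519.08/40056.76 = 1.261187
Link 2020→2021:
ΣP(2021)Q(2020) = 6309.08×6 + 330.43×13 + 644.85×1 = 37854.48 + 4295.59 + 644.85 = 42794.92
ΣP(2020)Q(2020) = 7789.91×6 + 257.08×13 + 694.66×1 = 46739.46 + 3342.04 + 694.66 = 50776.16
link = 42794.92/50776.16 = 0.842815
Chained index = 100 × 1.261187 × 0.842815 = 106.2948

106.29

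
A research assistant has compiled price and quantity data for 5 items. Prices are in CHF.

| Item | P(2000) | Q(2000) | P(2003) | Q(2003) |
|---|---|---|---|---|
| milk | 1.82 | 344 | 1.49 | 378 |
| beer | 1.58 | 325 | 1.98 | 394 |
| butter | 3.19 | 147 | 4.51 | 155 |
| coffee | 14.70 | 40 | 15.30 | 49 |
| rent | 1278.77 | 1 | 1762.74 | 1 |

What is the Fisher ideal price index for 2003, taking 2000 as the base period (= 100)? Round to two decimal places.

120.21

Laspeyres component (base-period weights):
ΣP(2003)Q(2000) = 1.49×344 + 1.98×325 + 4.51×147 + 15.30×40 + 1762.74×1 = 512.56 + 643.5 + 662.97 + 612 + 1762.74 = 4193.77
ΣP(2000)Q(2000) = 1.82×344 + 1.58×325 + 3.19×147 + 14.70×40 + 1278.77×1 = 626.08 + 513.5 + 468.93 + 588 + 1278.77 = 3475.28
L = 4193.77 / 3475.28 × 100 = 120.6743
Paasche component (current-period weights):
ΣP(2003)Q(2003) = 1.49×378 + 1.98×394 + 4.51×155 + 15.30×49 + 1762.74×1 = 563.22 + 780.12 + 699.05 + 749.7 + 1762.74 = 4554.83
ΣP(2000)Q(2003) = 1.82×378 + 1.58×394 + 3.19×155 + 14.70×49 + 1278.77×1 = 687.96 + 622.52 + 494.45 + 720.3 + 1278.77 = 3804
P = 4554.83 / 3804 × 100 = 119.7379
Fisher = √(L × P) = √(120.6743 × 119.7379) = 120.2052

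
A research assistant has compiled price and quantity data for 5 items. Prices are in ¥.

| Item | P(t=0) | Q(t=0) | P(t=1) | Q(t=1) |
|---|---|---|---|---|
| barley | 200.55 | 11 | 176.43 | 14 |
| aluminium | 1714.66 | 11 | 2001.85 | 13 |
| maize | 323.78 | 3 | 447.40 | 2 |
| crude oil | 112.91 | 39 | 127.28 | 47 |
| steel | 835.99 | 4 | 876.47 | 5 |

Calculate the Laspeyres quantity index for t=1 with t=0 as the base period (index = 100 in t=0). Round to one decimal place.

Laspeyres quantity index uses base-period prices as weights.
ΣP(t=0)·Q(t=1) = 200.55×14 + 1714.66×13 + 323.78×2 + 112.91×47 + 835.99×5 = 2807.7 + 22290.58 + 647.56 + 5306.77 + 4179.95 = 35232.56
ΣP(t=0)·Q(t=0) = 200.55×11 + 1714.66×11 + 323.78×3 + 112.91×39 + 835.99×4 = 2206.05 + 18861.26 + 971.34 + 4403.49 + 3343.96 = 29786.1
Index = 35232.56 / 29786.1 × 100 = 118.2852

118.3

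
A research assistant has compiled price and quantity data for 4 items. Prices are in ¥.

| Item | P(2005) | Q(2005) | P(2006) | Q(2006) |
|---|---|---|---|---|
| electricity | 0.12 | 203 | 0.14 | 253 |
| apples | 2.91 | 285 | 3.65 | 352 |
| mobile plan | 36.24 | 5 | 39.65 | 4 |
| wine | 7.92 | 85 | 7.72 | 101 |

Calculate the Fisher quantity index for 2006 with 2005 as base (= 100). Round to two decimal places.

Laspeyres component (base-period weights):
ΣP(2005)Q(2006) = 0.12×253 + 2.91×352 + 36.24×4 + 7.92×101 = 30.36 + 1024.32 + 144.96 + 799.92 = 1999.56
ΣP(2005)Q(2005) = 0.12×203 + 2.91×285 + 36.24×5 + 7.92×85 = 24.36 + 829.35 + 181.2 + 673.2 = 1708.11
L = 1999.56 / 1708.11 × 100 = 117.0627
Paasche component (current-period weights):
ΣP(2006)Q(2006) = 0.14×253 + 3.65×352 + 39.65×4 + 7.72×101 = 35.42 + 1284.8 + 158.6 + 779.72 = 2258.54
ΣP(2006)Q(2005) = 0.14×203 + 3.65×285 + 39.65×5 + 7.72×85 = 28.42 + 1040.25 + 198.25 + 656.2 = 1923.12
P = 2258.54 / 1923.12 × 100 = 117.4414
Fisher = √(L × P) = √(117.0627 × 117.4414) = 117.2519

117.25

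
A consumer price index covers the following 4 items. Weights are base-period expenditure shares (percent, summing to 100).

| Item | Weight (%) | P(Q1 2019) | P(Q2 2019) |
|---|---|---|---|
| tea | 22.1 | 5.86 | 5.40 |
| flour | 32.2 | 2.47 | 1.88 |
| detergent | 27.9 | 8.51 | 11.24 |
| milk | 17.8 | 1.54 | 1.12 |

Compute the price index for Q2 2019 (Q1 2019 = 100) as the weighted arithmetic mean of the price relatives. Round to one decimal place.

94.7

tea: 22.1 × (5.40/5.86) = 22.1 × 0.921502 = 20.3652
flour: 32.2 × (1.88/2.47) = 32.2 × 0.761134 = 24.5085
detergent: 27.9 × (11.24/8.51) = 27.9 × 1.320799 = 36.8503
milk: 17.8 × (1.12/1.54) = 17.8 × 0.727273 = 12.9455
Index = Σ wᵢ·(p₁ᵢ/p₀ᵢ) = 20.3652 + 24.5085 + 36.8503 + 12.9455 = 94.6694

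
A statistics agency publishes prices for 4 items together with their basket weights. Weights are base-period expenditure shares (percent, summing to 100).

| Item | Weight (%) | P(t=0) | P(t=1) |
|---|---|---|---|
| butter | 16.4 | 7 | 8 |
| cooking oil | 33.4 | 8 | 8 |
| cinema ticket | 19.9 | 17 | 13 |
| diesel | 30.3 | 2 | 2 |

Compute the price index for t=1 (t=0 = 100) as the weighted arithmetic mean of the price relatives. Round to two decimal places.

butter: 16.4 × (8/7) = 16.4 × 1.142857 = 18.7429
cooking oil: 33.4 × (8/8) = 33.4 × 1.000000 = 33.4000
cinema ticket: 19.9 × (13/17) = 19.9 × 0.764706 = 15.2176
diesel: 30.3 × (2/2) = 30.3 × 1.000000 = 30.3000
Index = Σ wᵢ·(p₁ᵢ/p₀ᵢ) = 18.7429 + 33.4000 + 15.2176 + 30.3000 = 97.6605

97.66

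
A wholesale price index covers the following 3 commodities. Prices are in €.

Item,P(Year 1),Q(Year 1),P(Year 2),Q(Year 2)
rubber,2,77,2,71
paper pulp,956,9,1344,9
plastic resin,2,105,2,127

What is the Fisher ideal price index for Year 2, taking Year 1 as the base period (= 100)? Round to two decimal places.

Laspeyres component (base-period weights):
ΣP(Year 2)Q(Year 1) = 2×77 + 1344×9 + 2×105 = 154 + 12096 + 210 = 12460
ΣP(Year 1)Q(Year 1) = 2×77 + 956×9 + 2×105 = 154 + 8604 + 210 = 8968
L = 12460 / 8968 × 100 = 138.9384
Paasche component (current-period weights):
ΣP(Year 2)Q(Year 2) = 2×71 + 1344×9 + 2×127 = 142 + 12096 + 254 = 12492
ΣP(Year 1)Q(Year 2) = 2×71 + 956×9 + 2×127 = 142 + 8604 + 254 = 9000
P = 12492 / 9000 × 100 = 138.8000
Fisher = √(L × P) = √(138.9384 × 138.8000) = 138.8692

138.87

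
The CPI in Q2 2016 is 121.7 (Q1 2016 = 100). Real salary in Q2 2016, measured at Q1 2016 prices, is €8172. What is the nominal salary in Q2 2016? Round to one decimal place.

Nominal = Real × (Index/100) = 8172 × (121.7/100)
        = 8172 × 1.217 = 9945.3240

9945.3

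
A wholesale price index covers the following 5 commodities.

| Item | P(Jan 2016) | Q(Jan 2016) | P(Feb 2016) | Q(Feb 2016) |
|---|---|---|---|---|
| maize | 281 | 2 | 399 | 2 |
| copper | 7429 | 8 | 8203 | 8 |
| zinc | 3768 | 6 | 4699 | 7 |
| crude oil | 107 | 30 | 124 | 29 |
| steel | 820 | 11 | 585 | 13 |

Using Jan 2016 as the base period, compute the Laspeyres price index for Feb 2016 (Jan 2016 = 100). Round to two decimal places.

110.48

Laspeyres price index uses base-period quantities as weights.
ΣP(Feb 2016)·Q(Jan 2016) = 399×2 + 8203×8 + 4699×6 + 124×30 + 585×11 = 798 + 65624 + 28194 + 3720 + 6435 = 104771
ΣP(Jan 2016)·Q(Jan 2016) = 281×2 + 7429×8 + 3768×6 + 107×30 + 820×11 = 562 + 59432 + 22608 + 3210 + 9020 = 94832
Index = 104771 / 94832 × 100 = 110.4806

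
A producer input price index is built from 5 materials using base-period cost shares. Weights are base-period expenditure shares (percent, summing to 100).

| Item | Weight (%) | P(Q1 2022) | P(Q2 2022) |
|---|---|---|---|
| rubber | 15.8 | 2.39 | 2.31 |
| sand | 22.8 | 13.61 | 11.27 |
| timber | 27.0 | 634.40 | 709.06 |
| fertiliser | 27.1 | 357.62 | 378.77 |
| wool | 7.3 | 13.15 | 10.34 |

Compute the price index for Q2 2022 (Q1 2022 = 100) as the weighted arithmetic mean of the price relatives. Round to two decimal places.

98.77

rubber: 15.8 × (2.31/2.39) = 15.8 × 0.966527 = 15.2711
sand: 22.8 × (11.27/13.61) = 22.8 × 0.828068 = 18.8799
timber: 27.0 × (709.06/634.40) = 27.0 × 1.117686 = 30.1775
fertiliser: 27.1 × (378.77/357.62) = 27.1 × 1.059141 = 28.7027
wool: 7.3 × (10.34/13.15) = 7.3 × 0.786312 = 5.7401
Index = Σ wᵢ·(p₁ᵢ/p₀ᵢ) = 15.2711 + 18.8799 + 30.1775 + 28.7027 + 5.7401 = 98.7714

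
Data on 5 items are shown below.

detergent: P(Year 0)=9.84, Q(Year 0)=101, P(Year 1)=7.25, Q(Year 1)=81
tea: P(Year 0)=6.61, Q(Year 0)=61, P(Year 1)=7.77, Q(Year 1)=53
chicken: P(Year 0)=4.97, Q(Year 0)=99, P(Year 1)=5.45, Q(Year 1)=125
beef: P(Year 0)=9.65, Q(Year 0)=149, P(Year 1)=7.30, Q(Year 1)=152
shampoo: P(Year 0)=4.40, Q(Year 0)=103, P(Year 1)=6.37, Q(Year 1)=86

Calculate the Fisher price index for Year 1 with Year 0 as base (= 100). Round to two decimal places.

92.34

Laspeyres component (base-period weights):
ΣP(Year 1)Q(Year 0) = 7.25×101 + 7.77×61 + 5.45×99 + 7.30×149 + 6.37×103 = 732.25 + 473.97 + 539.55 + 1087.7 + 656.11 = 3489.58
ΣP(Year 0)Q(Year 0) = 9.84×101 + 6.61×61 + 4.97×99 + 9.65×149 + 4.40×103 = 993.84 + 403.21 + 492.03 + 1437.85 + 453.2 = 3780.13
L = 3489.58 / 3780.13 × 100 = 92.3138
Paasche component (current-period weights):
ΣP(Year 1)Q(Year 1) = 7.25×81 + 7.77×53 + 5.45×125 + 7.30×152 + 6.37×86 = 587.25 + 411.81 + 681.25 + 1109.6 + 547.82 = 3337.73
ΣP(Year 0)Q(Year 1) = 9.84×81 + 6.61×53 + 4.97×125 + 9.65×152 + 4.40×86 = 797.04 + 350.33 + 621.25 + 1466.8 + 378.4 = 3613.82
P = 3337.73 / 3613.82 × 100 = 92.3602
Fisher = √(L × P) = √(92.3138 × 92.3602) = 92.3370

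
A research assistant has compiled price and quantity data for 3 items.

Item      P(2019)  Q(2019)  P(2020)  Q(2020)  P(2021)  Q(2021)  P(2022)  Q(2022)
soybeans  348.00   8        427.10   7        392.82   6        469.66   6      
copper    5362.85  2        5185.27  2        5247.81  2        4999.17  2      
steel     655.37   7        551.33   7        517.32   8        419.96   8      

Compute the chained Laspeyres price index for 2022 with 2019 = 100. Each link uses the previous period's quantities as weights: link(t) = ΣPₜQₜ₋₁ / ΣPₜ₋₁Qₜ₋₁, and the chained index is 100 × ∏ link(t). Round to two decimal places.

90.93

Link 2019→2020:
ΣP(2020)Q(2019) = 427.10×8 + 5185.27×2 + 551.33×7 = 3416.8 + 10370.54 + 3859.31 = 17646.65
ΣP(2019)Q(2019) = 348.00×8 + 5362.85×2 + 655.37×7 = 2784 + 10725.7 + 4587.59 = 18097.29
link = 17646.65/18097.29 = 0.975099
Link 2020→2021:
ΣP(2021)Q(2020) = 392.82×7 + 5247.81×2 + 517.32×7 = 2749.74 + 10495.62 + 3621.24 = 16866.6
ΣP(2020)Q(2020) = 427.10×7 + 5185.27×2 + 551.33×7 = 2989.7 + 10370.54 + 3859.31 = 17219.55
link = 16866.6/17219.55 = 0.979503
Link 2021→2022:
ΣP(2022)Q(2021) = 469.66×6 + 4999.17×2 + 419.96×8 = 2817.96 + 9998.34 + 3359.68 = 16175.98
ΣP(2021)Q(2021) = 392.82×6 + 5247.81×2 + 517.32×8 = 2356.92 + 10495.62 + 4138.56 = 16991.1
link = 16175.98/16991.1 = 0.952027
Chained index = 100 × 0.975099 × 0.979503 × 0.952027 = 90.9292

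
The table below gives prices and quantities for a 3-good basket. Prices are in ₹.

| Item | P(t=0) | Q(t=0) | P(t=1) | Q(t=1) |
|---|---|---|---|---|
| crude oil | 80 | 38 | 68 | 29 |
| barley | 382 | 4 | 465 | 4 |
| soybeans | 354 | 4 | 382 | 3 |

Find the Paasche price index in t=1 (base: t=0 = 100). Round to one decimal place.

Paasche price index uses current-period quantities as weights.
ΣP(t=1)·Q(t=1) = 68×29 + 465×4 + 382×3 = 1972 + 1860 + 1146 = 4978
ΣP(t=0)·Q(t=1) = 80×29 + 382×4 + 354×3 = 2320 + 1528 + 1062 = 4910
Index = 4978 / 4910 × 100 = 101.3849

101.4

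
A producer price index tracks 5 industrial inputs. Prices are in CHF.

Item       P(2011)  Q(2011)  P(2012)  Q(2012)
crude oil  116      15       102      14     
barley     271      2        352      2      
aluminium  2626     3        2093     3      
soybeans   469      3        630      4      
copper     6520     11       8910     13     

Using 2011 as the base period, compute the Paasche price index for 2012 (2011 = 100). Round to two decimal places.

Paasche price index uses current-period quantities as weights.
ΣP(2012)·Q(2012) = 102×14 + 352×2 + 2093×3 + 630×4 + 8910×13 = 1428 + 704 + 6279 + 2520 + 115830 = 126761
ΣP(2011)·Q(2012) = 116×14 + 271×2 + 2626×3 + 469×4 + 6520×13 = 1624 + 542 + 7878 + 1876 + 84760 = 96680
Index = 126761 / 96680 × 100 = 131.1140

131.11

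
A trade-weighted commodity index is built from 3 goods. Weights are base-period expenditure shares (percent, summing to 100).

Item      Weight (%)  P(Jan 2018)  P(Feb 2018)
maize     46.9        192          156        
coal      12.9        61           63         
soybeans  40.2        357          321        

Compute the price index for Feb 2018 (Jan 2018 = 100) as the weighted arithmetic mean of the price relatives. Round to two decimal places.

87.58

maize: 46.9 × (156/192) = 46.9 × 0.812500 = 38.1062
coal: 12.9 × (63/61) = 12.9 × 1.032787 = 13.3230
soybeans: 40.2 × (321/357) = 40.2 × 0.899160 = 36.1462
Index = Σ wᵢ·(p₁ᵢ/p₀ᵢ) = 38.1062 + 13.3230 + 36.1462 = 87.5754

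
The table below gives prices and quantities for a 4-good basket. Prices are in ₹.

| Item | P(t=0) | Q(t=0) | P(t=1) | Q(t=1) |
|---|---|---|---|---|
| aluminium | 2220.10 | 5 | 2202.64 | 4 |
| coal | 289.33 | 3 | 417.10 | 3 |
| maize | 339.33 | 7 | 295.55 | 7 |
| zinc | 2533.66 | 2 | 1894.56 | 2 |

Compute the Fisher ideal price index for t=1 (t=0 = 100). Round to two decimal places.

Laspeyres component (base-period weights):
ΣP(t=1)Q(t=0) = 2202.64×5 + 417.10×3 + 295.55×7 + 1894.56×2 = 11013.2 + 1251.3 + 2068.85 + 3789.12 = 18122.47
ΣP(t=0)Q(t=0) = 2220.10×5 + 289.33×3 + 339.33×7 + 2533.66×2 = 11100.5 + 867.99 + 2375.31 + 5067.32 = 19411.12
L = 18122.47 / 19411.12 × 100 = 93.3613
Paasche component (current-period weights):
ΣP(t=1)Q(t=1) = 2202.64×4 + 417.10×3 + 295.55×7 + 1894.56×2 = 8810.56 + 1251.3 + 2068.85 + 3789.12 = 15919.83
ΣP(t=0)Q(t=1) = 2220.10×4 + 289.33×3 + 339.33×7 + 2533.66×2 = 8880.4 + 867.99 + 2375.31 + 5067.32 = 17191.02
P = 15919.83 / 17191.02 × 100 = 92.6055
Fisher = √(L × P) = √(93.3613 × 92.6055) = 92.9826

92.98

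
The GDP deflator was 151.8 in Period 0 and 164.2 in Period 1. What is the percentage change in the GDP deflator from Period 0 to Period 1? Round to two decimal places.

Change = (164.2 − 151.8) / 151.8 × 100
       = 12.4 / 151.8 × 100 = 8.1686%

8.17%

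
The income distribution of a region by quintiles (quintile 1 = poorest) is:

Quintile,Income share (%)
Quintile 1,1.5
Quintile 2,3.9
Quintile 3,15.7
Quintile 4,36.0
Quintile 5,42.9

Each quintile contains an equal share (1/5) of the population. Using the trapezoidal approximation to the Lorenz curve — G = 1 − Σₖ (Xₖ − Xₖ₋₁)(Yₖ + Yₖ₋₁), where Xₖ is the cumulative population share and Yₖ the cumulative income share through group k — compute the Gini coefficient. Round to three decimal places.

0.460

Cumulative income shares Yₖ: 0.0150, 0.0540, 0.2110, 0.5710, 1.0000
Σ (Xₖ−Xₖ₋₁)(Yₖ+Yₖ₋₁) = (1/5)(0.0150+0.0000) + (1/5)(0.0540+0.0150) + (1/5)(0.2110+0.0540) + (1/5)(0.5710+0.2110) + (1/5)(1.0000+0.5710)
  = 0.0030 + 0.0138 + 0.0530 + 0.1564 + 0.3142 = 0.5404
G = 1 − 0.5404 = 0.4596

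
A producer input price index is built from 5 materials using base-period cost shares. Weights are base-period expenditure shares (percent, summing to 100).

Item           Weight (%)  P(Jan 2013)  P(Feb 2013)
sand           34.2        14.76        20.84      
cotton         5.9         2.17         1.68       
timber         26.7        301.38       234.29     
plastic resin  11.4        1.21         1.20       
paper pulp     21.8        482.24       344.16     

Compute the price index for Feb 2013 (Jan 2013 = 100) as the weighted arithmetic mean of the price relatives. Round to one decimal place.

sand: 34.2 × (20.84/14.76) = 34.2 × 1.411924 = 48.2878
cotton: 5.9 × (1.68/2.17) = 5.9 × 0.774194 = 4.5677
timber: 26.7 × (234.29/301.38) = 26.7 × 0.777391 = 20.7563
plastic resin: 11.4 × (1.20/1.21) = 11.4 × 0.991736 = 11.3058
paper pulp: 21.8 × (344.16/482.24) = 21.8 × 0.713670 = 15.5580
Index = Σ wᵢ·(p₁ᵢ/p₀ᵢ) = 48.2878 + 4.5677 + 20.7563 + 11.3058 + 15.5580 = 100.4757

100.5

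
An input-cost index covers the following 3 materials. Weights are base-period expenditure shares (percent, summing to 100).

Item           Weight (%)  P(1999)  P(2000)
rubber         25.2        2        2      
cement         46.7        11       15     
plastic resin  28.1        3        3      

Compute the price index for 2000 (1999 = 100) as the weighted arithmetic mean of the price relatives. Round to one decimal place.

117.0

rubber: 25.2 × (2/2) = 25.2 × 1.000000 = 25.2000
cement: 46.7 × (15/11) = 46.7 × 1.363636 = 63.6818
plastic resin: 28.1 × (3/3) = 28.1 × 1.000000 = 28.1000
Index = Σ wᵢ·(p₁ᵢ/p₀ᵢ) = 25.2000 + 63.6818 + 28.1000 = 116.9818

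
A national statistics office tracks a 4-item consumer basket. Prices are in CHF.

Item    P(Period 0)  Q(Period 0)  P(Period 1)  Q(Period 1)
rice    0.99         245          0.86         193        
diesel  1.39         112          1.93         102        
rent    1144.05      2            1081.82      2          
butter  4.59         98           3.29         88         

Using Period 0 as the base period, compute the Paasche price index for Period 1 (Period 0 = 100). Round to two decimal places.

Paasche price index uses current-period quantities as weights.
ΣP(Period 1)·Q(Period 1) = 0.86×193 + 1.93×102 + 1081.82×2 + 3.29×88 = 165.98 + 196.86 + 2163.64 + 289.52 = 2816
ΣP(Period 0)·Q(Period 1) = 0.99×193 + 1.39×102 + 1144.05×2 + 4.59×88 = 191.07 + 141.78 + 2288.1 + 403.92 = 3024.87
Index = 2816 / 3024.87 × 100 = 93.0949

93.09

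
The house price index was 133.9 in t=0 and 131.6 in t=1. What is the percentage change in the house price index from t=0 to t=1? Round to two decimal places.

-1.72%

Change = (131.6 − 133.9) / 133.9 × 100
       = -2.3 / 133.9 × 100 = -1.7177%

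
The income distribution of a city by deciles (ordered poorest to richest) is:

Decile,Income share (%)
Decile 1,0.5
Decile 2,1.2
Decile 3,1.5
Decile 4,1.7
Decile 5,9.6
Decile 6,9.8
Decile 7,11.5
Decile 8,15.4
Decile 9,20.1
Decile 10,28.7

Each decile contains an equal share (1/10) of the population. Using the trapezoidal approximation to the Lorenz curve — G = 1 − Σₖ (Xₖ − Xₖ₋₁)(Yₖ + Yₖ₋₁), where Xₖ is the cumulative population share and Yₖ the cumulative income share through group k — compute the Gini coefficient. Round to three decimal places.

0.485

Cumulative income shares Yₖ: 0.0050, 0.0170, 0.0320, 0.0490, 0.1450, 0.2430, 0.3580, 0.5120, 0.7130, 1.0000
Σ (Xₖ−Xₖ₋₁)(Yₖ+Yₖ₋₁) = (1/10)(0.0050+0.0000) + (1/10)(0.0170+0.0050) + (1/10)(0.0320+0.0170) + (1/10)(0.0490+0.0320) + (1/10)(0.1450+0.0490) + (1/10)(0.2430+0.1450) + (1/10)(0.3580+0.2430) + (1/10)(0.5120+0.3580) + (1/10)(0.7130+0.5120) + (1/10)(1.0000+0.7130)
  = 0.0005 + 0.0022 + 0.0049 + 0.0081 + 0.0194 + 0.0388 + 0.0601 + 0.0870 + 0.1225 + 0.1713 = 0.5148
G = 1 − 0.5148 = 0.4852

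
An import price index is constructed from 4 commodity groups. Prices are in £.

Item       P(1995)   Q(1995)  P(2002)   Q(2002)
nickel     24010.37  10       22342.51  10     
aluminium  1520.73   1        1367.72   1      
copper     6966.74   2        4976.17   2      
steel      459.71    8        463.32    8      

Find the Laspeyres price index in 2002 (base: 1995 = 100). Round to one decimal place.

92.0

Laspeyres price index uses base-period quantities as weights.
ΣP(2002)·Q(1995) = 22342.51×10 + 1367.72×1 + 4976.17×2 + 463.32×8 = 223425.1 + 1367.72 + 9952.34 + 3706.56 = 238451.72
ΣP(1995)·Q(1995) = 24010.37×10 + 1520.73×1 + 6966.74×2 + 459.71×8 = 240103.7 + 1520.73 + 13933.48 + 3677.68 = 259235.59
Index = 238451.72 / 259235.59 × 100 = 91.9826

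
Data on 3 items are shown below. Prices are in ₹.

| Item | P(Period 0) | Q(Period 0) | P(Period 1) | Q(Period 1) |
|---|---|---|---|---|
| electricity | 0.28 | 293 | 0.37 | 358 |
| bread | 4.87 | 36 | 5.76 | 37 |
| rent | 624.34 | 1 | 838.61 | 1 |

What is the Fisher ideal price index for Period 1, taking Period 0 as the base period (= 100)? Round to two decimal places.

Laspeyres component (base-period weights):
ΣP(Period 1)Q(Period 0) = 0.37×293 + 5.76×36 + 838.61×1 = 108.41 + 207.36 + 838.61 = 1154.38
ΣP(Period 0)Q(Period 0) = 0.28×293 + 4.87×36 + 624.34×1 = 82.04 + 175.32 + 624.34 = 881.7
L = 1154.38 / 881.7 × 100 = 130.9266
Paasche component (current-period weights):
ΣP(Period 1)Q(Period 1) = 0.37×358 + 5.76×37 + 838.61×1 = 132.46 + 213.12 + 838.61 = 1184.19
ΣP(Period 0)Q(Period 1) = 0.28×358 + 4.87×37 + 624.34×1 = 100.24 + 180.19 + 624.34 = 904.77
P = 1184.19 / 904.77 × 100 = 130.8830
Fisher = √(L × P) = √(130.9266 × 130.8830) = 130.9048

130.90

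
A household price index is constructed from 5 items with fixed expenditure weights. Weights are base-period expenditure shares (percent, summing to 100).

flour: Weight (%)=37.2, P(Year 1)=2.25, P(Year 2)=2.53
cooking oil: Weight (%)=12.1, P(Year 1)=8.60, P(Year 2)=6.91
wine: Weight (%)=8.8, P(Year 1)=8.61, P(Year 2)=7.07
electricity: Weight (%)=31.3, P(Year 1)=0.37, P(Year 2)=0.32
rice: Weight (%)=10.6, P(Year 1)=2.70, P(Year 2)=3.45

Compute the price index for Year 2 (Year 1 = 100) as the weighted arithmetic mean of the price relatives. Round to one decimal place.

flour: 37.2 × (2.53/2.25) = 37.2 × 1.124444 = 41.8293
cooking oil: 12.1 × (6.91/8.60) = 12.1 × 0.803488 = 9.7222
wine: 8.8 × (7.07/8.61) = 8.8 × 0.821138 = 7.2260
electricity: 31.3 × (0.32/0.37) = 31.3 × 0.864865 = 27.0703
rice: 10.6 × (3.45/2.70) = 10.6 × 1.277778 = 13.5444
Index = Σ wᵢ·(p₁ᵢ/p₀ᵢ) = 41.8293 + 9.7222 + 7.2260 + 27.0703 + 13.5444 = 99.3923

99.4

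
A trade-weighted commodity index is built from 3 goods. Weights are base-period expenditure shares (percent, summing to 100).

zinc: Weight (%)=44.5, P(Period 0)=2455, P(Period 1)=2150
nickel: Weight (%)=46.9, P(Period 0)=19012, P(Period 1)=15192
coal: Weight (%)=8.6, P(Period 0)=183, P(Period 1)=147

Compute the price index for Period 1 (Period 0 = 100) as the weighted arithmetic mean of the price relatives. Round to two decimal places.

83.36

zinc: 44.5 × (2150/2455) = 44.5 × 0.875764 = 38.9715
nickel: 46.9 × (15192/19012) = 46.9 × 0.799074 = 37.4766
coal: 8.6 × (147/183) = 8.6 × 0.803279 = 6.9082
Index = Σ wᵢ·(p₁ᵢ/p₀ᵢ) = 38.9715 + 37.4766 + 6.9082 = 83.3563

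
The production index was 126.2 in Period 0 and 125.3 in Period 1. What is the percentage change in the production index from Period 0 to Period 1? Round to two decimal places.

-0.71%

Change = (125.3 − 126.2) / 126.2 × 100
       = -0.9 / 126.2 × 100 = -0.7132%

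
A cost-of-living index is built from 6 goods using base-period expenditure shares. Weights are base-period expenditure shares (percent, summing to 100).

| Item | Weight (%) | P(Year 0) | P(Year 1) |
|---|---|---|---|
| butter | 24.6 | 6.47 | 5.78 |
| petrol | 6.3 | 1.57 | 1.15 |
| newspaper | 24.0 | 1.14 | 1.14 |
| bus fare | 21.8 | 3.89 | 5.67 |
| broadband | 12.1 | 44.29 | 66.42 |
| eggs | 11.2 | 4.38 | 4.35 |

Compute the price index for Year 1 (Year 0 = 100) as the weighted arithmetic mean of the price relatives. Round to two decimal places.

111.64

butter: 24.6 × (5.78/6.47) = 24.6 × 0.893354 = 21.9765
petrol: 6.3 × (1.15/1.57) = 6.3 × 0.732484 = 4.6146
newspaper: 24.0 × (1.14/1.14) = 24.0 × 1.000000 = 24.0000
bus fare: 21.8 × (5.67/3.89) = 21.8 × 1.457584 = 31.7753
broadband: 12.1 × (66.42/44.29) = 12.1 × 1.499661 = 18.1459
eggs: 11.2 × (4.35/4.38) = 11.2 × 0.993151 = 11.1233
Index = Σ wᵢ·(p₁ᵢ/p₀ᵢ) = 21.9765 + 4.6146 + 24.0000 + 31.7753 + 18.1459 + 11.1233 = 111.6357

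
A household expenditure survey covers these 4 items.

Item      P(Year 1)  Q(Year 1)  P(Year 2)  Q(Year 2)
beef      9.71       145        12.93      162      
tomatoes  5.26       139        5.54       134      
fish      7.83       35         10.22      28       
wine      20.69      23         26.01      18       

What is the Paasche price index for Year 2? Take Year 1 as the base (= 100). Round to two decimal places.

125.16

Paasche price index uses current-period quantities as weights.
ΣP(Year 2)·Q(Year 2) = 12.93×162 + 5.54×134 + 10.22×28 + 26.01×18 = 2094.66 + 742.36 + 286.16 + 468.18 = 3591.36
ΣP(Year 1)·Q(Year 2) = 9.71×162 + 5.26×134 + 7.83×28 + 20.69×18 = 1573.02 + 704.84 + 219.24 + 372.42 = 2869.52
Index = 3591.36 / 2869.52 × 100 = 125.1554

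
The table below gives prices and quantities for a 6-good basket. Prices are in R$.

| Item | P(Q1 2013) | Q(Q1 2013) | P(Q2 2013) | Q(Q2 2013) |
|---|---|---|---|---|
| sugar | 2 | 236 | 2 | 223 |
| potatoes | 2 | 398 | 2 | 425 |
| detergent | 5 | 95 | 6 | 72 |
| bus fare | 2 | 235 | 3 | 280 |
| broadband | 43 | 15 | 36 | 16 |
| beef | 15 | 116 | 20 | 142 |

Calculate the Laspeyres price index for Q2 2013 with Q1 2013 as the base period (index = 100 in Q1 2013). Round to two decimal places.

Laspeyres price index uses base-period quantities as weights.
ΣP(Q2 2013)·Q(Q1 2013) = 2×236 + 2×398 + 6×95 + 3×235 + 36×15 + 20×116 = 472 + 796 + 570 + 705 + 540 + 2320 = 5403
ΣP(Q1 2013)·Q(Q1 2013) = 2×236 + 2×398 + 5×95 + 2×235 + 43×15 + 15×116 = 472 + 796 + 475 + 470 + 645 + 1740 = 4598
Index = 5403 / 4598 × 100 = 117.5076

117.51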